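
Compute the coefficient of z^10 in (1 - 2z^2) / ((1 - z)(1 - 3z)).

68891

The denominator gives the recurrence a_n = 4a_(n−1) − 3a_(n−2) for n ≥ 3; the numerator fixes a_0 = 1, a_1 = 4, a_2 = 11.
Iterating: 1, 4, 11, 32, 95, 284, 851, 2552, 7655, 22964, 68891, so a_10 = 68891.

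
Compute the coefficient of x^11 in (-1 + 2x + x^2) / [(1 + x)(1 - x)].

2

The denominator gives the recurrence a_n = a_(n−2) for n ≥ 3; the numerator fixes a_0 = -1, a_1 = 2, a_2 = 0.
Iterating: -1, 2, 0, 2, 0, 2, 0, 2, 0, 2, 0, 2, so a_11 = 2.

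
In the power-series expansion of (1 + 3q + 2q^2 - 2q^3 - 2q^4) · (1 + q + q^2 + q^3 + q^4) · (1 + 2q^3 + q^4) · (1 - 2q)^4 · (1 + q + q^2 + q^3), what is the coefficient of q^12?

(1 + 3q + 2q^2 - 2q^3 - 2q^4) has coefficients 1,3,2,-2,-2 for degrees 0…4.
(1 + q + q^2 + q^3 + q^4) has coefficients 1,1,1,1,1,0,0,0,0,0,0,0,0 for degrees 0…12.
Multiplying by (1 + 2q^3 + q^4) gives running coefficients 1,1,1,3,4,3,3,3,1,0,0,0,0 for degrees 0…12.
Multiplying by (1 - 2q)^4 gives running coefficients 1,-7,17,-13,-12,27,-5,-29,17,16,-24,16,16 for degrees 0…12.
Finally multiplying by (1 + q + q^2 + q^3), the product of all factors after the first has coefficients 1,-6,11,-2,-15,19,-3,-19,10,-1,-20,25,24 for degrees 0…12.
[q^12] = 1·24 + 3·25 + 2·(-20) − 2·(-1) − 2·10 = 41.

41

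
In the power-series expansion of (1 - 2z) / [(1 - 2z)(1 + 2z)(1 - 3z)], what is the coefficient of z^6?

463

Partial fractions give a closed form: a_n = (2/5)·(-2)^n + (3/5)·3^n.
At n = 6: a_6 = 463.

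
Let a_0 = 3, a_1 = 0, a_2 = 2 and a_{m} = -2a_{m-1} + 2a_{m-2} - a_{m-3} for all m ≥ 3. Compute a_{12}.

75683

The ordinary generating function has denominator 1 + 2q - 2q^2 + q^3.
Iterating the recurrence: a_0,…,a_{12} = 3, 0, 2, -7, 18, -52, 147, -416, 1178, -3335, 9442, -26732, 75683.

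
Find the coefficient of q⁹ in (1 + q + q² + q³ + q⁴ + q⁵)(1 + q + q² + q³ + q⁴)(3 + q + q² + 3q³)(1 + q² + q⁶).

(1 + q + q² + q³ + q⁴ + q⁵) has coefficients 1,1,1,1,1,1 for degrees 0…5.
(1 + q + q² + q³ + q⁴) has coefficients 1,1,1,1,1,0,0,0,0,0 for degrees 0…9.
Multiplying by (3 + q + q² + 3q³) gives running coefficients 3,4,5,8,8,5,4,3,0,0 for degrees 0…9.
Finally multiplying by (1 + q² + q⁶), the product of all factors after the first has coefficients 3,4,8,12,13,13,15,12,9,11 for degrees 0…9.
[q⁹] = 1·11 + 1·9 + 1·12 + 1·15 + 1·13 + 1·13 = 73.

73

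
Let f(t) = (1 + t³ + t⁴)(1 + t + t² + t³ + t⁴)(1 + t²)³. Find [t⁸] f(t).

(1 + t³ + t⁴) has coefficients 1,0,0,1,1 for degrees 0…4.
(1 + t + t² + t³ + t⁴) has coefficients 1,1,1,1,1,0,0,0,0 for degrees 0…8.
Finally multiplying by (1 + t²)³, the product of all factors after the first has coefficients 1,1,4,4,7,6,7,4,4 for degrees 0…8.
[t⁸] = 1·4 + 1·6 + 1·7 = 17.

17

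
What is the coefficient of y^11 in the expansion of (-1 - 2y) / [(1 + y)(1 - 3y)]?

The denominator gives the recurrence a_n = 2a_(n−1) + 3a_(n−2) for n ≥ 3; the numerator fixes a_0 = -1, a_1 = -4, a_2 = -11.
Iterating: -1, -4, -11, -34, -101, -304, -911, -2734, -8201, -24604, -73811, -221434, so a_11 = -221434.

-221434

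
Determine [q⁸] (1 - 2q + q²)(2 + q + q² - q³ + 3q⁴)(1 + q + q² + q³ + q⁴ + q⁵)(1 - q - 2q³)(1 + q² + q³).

3

(1 - 2q + q²) has coefficients 1,-2,1 for degrees 0…2.
(2 + q + q² - q³ + 3q⁴) has coefficients 2,1,1,-1,3,0,0,0,0 for degrees 0…8.
Multiplying by (1 + q + q² + q³ + q⁴ + q⁵) gives running coefficients 2,3,4,3,6,6,4,3,2 for degrees 0…8.
Multiplying by (1 - q - 2q³) gives running coefficients 2,1,1,-5,-3,-8,-8,-13,-13 for degrees 0…8.
Finally multiplying by (1 + q² + q³), the product of all factors after the first has coefficients 2,1,3,-2,-1,-12,-16,-24,-29 for degrees 0…8.
[q⁸] = 1·(-29) − 2·(-24) + 1·(-16) = 3.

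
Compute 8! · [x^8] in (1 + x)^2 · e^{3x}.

82377

The EGF product rule gives c_8 = Σ_{k_1+k_2=8} C(8; k_1,k_2) · ∏ g_i(k_i), where (1+x)^2 gives the falling factorial (2)_k; e^{3x} gives (3)^k.
g_1(k) for k = 0…8: 1, 2, 2, 0, 0, 0, 0, 0, 0.
g_2(k) for k = 0…8: 1, 3, 9, 27, 81, 243, 729, 2187, 6561.
c_8 = Σ_k C(8,k)·g_1(k)·g_2(8−k) = 1·1·6561 + 8·2·2187 + 28·2·729 = 6561 + 34992 + 40824 = 82377.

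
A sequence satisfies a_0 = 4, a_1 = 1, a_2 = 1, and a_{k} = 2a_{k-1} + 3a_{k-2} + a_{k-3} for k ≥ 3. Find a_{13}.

The ordinary generating function has denominator 1 - 2z - 3z^2 - z^3.
Iterating the recurrence: a_0,…,a_{13} = 4, 1, 1, 9, 22, 72, 219, 676, 2081, 6409, 19737, 60782, 187184, 576451.

576451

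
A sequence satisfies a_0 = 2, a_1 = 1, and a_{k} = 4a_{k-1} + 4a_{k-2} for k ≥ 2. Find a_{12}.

75415552

The ordinary generating function has denominator 1 - 4q - 4q^2.
Iterating the recurrence: a_0,…,a_{12} = 2, 1, 12, 52, 256, 1232, 5952, 28736, 138752, 669952, 3234816, 15619072, 75415552.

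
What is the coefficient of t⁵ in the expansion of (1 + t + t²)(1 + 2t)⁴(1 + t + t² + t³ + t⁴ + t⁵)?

(1 + t + t²) has coefficients 1,1,1 for degrees 0…2.
(1 + 2t)⁴ has coefficients 1,8,24,32,16,0 for degrees 0…5.
Finally multiplying by (1 + t + t² + t³ + t⁴ + t⁵), the product of all factors after the first has coefficients 1,9,33,65,81,81 for degrees 0…5.
[t⁵] = 1·81 + 1·81 + 1·65 = 227.

227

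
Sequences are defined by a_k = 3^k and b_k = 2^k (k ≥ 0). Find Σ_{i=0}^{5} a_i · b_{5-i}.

The convolution is the t^5 coefficient of A(t)B(t).
Σ = 1·32 + 3·16 + 9·8 + 27·4 + 81·2 + 243·1 = 665.

665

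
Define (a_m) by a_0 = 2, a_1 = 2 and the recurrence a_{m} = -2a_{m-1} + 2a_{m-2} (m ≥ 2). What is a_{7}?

176

The ordinary generating function has denominator 1 + 2z - 2z^2.
Iterating the recurrence: a_0,…,a_{7} = 2, 2, 0, 4, -8, 24, -64, 176.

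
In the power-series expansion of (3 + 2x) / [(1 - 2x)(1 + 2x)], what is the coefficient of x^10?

The denominator gives the recurrence a_n = 4a_(n−2) for n ≥ 3; the numerator fixes a_0 = 3, a_1 = 2, a_2 = 12.
Iterating: 3, 2, 12, 8, 48, 32, 192, 128, 768, 512, 3072, so a_10 = 3072.

3072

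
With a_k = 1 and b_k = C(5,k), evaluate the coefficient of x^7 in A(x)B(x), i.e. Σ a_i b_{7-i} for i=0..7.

32

This is [x^7] in the product of the two ordinary generating functions.
Σ = 1·0 + 1·0 + 1·1 + 1·5 + 1·10 + 1·10 + 1·5 + 1·1 = 32.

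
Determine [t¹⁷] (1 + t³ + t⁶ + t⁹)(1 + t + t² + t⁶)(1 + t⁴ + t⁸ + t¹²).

3

(1 + t³ + t⁶ + t⁹) has coefficients 1,0,0,1,0,0,1,0,0,1 for degrees 0…9.
(1 + t + t² + t⁶) has coefficients 1,1,1,0,0,0,1,0,0,0,0,0,0,0,0,0,0,0 for degrees 0…17.
Finally multiplying by (1 + t⁴ + t⁸ + t¹²), the product of all factors after the first has coefficients 1,1,1,0,1,1,2,0,1,1,2,0,1,1,2,0,0,0 for degrees 0…17.
[t¹⁷] = 1·0 + 1·2 + 1·0 + 1·1 = 3.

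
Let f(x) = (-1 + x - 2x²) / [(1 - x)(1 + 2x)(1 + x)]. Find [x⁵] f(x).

83

Partial fractions give a closed form: a_n = (-1/3)·1^n + (-8/3)·(-2)^n + (2)·(-1)^n.
At n = 5: a_5 = 83.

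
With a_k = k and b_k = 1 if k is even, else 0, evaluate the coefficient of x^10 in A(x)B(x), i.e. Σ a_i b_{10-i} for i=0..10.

30

Write out a_i and b_{10-i} for i = 0,…,10 and sum the products.
Σ = 0·1 + 1·0 + 2·1 + 3·0 + 4·1 + 5·0 + 6·1 + 7·0 + 8·1 + 9·0 + 10·1 = 30.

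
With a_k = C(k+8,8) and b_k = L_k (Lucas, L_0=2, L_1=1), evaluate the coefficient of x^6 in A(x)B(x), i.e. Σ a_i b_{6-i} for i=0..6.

The convolution is the x^6 coefficient of A(x)B(x).
Σ = 1·18 + 9·11 + 45·7 + 165·4 + 495·3 + 1287·1 + 3003·2 = 9870.

9870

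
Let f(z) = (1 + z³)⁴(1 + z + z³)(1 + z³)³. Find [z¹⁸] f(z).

28

(1 + z³)⁴ has coefficients 1,0,0,4,0,0,6,0,0,4,0,0,1 for degrees 0…12.
(1 + z + z³) has coefficients 1,1,0,1,0,0,0,0,0,0,0,0,0,0,0,0,0,0,0 for degrees 0…18.
Finally multiplying by (1 + z³)³, the product of all factors after the first has coefficients 1,1,0,4,3,0,6,3,0,4,1,0,1,0,0,0,0,0,0 for degrees 0…18.
[z¹⁸] = 1·0 + 4·0 + 6·1 + 4·4 + 1·6 = 28.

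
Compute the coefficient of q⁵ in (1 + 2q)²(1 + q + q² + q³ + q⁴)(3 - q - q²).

6

(1 + 2q)² has coefficients 1,4,4 for degrees 0…2.
(1 + q + q² + q³ + q⁴) has coefficients 1,1,1,1,1,0 for degrees 0…5.
Finally multiplying by (3 - q - q²), the product of all factors after the first has coefficients 3,2,1,1,1,-2 for degrees 0…5.
[q⁵] = 1·(-2) + 4·1 + 4·1 = 6.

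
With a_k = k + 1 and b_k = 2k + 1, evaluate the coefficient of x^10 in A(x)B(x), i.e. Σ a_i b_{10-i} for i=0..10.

The convolution is the t^10 coefficient of A(t)B(t).
Σ = 1·21 + 2·19 + 3·17 + 4·15 + 5·13 + 6·11 + 7·9 + 8·7 + 9·5 + 10·3 + 11·1 = 506.

506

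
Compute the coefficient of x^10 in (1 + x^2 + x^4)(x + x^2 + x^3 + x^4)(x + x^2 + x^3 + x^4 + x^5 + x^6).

(1 + x^2 + x^4) has coefficients 1,0,1,0,1 for degrees 0…4.
(x + x^2 + x^3 + x^4) has coefficients 0,1,1,1,1,0,0,0,0,0,0 for degrees 0…10.
Finally multiplying by (x + x^2 + x^3 + x^4 + x^5 + x^6), the product of all factors after the first has coefficients 0,0,1,2,3,4,4,4,3,2,1 for degrees 0…10.
[x^10] = 1·1 + 1·3 + 1·4 = 8.

8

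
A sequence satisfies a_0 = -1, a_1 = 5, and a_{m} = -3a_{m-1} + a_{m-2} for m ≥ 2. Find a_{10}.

The ordinary generating function has denominator 1 + 3t - t^2.
Iterating the recurrence: a_0,…,a_{10} = -1, 5, -16, 53, -175, 578, -1909, 6305, -20824, 68777, -227155.

-227155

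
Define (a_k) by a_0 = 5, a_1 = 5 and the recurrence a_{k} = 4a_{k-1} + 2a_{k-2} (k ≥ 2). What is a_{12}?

The ordinary generating function has denominator 1 - 4y - 2y^2.
Iterating the recurrence: a_0,…,a_{12} = 5, 5, 30, 130, 580, 2580, 11480, 51080, 227280, 1011280, 4499680, 20021280, 89084480.

89084480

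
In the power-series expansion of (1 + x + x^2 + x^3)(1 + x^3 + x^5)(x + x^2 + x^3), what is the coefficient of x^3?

(1 + x + x^2 + x^3) has coefficients 1,1,1,1 for degrees 0…3.
(1 + x^3 + x^5) has coefficients 1,0,0,1 for degrees 0…3.
Finally multiplying by (x + x^2 + x^3), the product of all factors after the first has coefficients 0,1,1,1 for degrees 0…3.
[x^3] = 1·1 + 1·1 + 1·1 + 1·0 = 3.

3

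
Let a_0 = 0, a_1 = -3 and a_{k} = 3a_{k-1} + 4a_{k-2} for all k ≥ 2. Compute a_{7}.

-9831

The ordinary generating function has denominator 1 - 3y - 4y^2.
Iterating the recurrence: a_0,…,a_{7} = 0, -3, -9, -39, -153, -615, -2457, -9831.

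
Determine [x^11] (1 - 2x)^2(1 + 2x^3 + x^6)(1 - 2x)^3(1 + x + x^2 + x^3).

(1 - 2x)^2 has coefficients 1,-4,4 for degrees 0…2.
(1 + 2x^3 + x^6) has coefficients 1,0,0,2,0,0,1,0,0,0,0,0 for degrees 0…11.
Multiplying by (1 - 2x)^3 gives running coefficients 1,-6,12,-6,-12,24,-15,-6,12,-8,0,0 for degrees 0…11.
Finally multiplying by (1 + x + x^2 + x^3), the product of all factors after the first has coefficients 1,-5,7,1,-12,18,-9,-9,15,-17,-2,4 for degrees 0…11.
[x^11] = 1·4 − 4·(-2) + 4·(-17) = -56.

-56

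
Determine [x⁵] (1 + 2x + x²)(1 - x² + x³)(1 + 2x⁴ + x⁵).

6

(1 + 2x + x²) has coefficients 1,2,1 for degrees 0…2.
(1 - x² + x³) has coefficients 1,0,-1,1,0,0 for degrees 0…5.
Finally multiplying by (1 + 2x⁴ + x⁵), the product of all factors after the first has coefficients 1,0,-1,1,2,1 for degrees 0…5.
[x⁵] = 1·1 + 2·2 + 1·1 = 6.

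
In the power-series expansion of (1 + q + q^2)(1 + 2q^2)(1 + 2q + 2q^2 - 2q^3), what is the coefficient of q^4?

10

(1 + q + q^2) has coefficients 1,1,1 for degrees 0…2.
(1 + 2q^2) has coefficients 1,0,2,0,0 for degrees 0…4.
Finally multiplying by (1 + 2q + 2q^2 - 2q^3), the product of all factors after the first has coefficients 1,2,4,2,4 for degrees 0…4.
[q^4] = 1·4 + 1·2 + 1·4 = 10.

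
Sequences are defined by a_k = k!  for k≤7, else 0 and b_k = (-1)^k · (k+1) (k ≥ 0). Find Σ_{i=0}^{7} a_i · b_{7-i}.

3881

Write out a_i and b_{7-i} for i = 0,…,7 and sum the products.
Σ = 1·(-8) + 1·7 + 2·(-6) + 6·5 + 24·(-4) + 120·3 + 720·(-2) + 5040·1 = 3881.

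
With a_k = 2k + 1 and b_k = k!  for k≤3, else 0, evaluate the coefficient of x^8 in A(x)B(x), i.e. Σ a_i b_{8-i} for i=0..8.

Write out a_i and b_{8-i} for i = 0,…,8 and sum the products.
Σ = 1·0 + 3·0 + 5·0 + 7·0 + 9·0 + 11·6 + 13·2 + 15·1 + 17·1 = 124.

124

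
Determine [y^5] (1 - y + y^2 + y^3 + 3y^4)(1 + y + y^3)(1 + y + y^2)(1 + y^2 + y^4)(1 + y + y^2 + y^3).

(1 - y + y^2 + y^3 + 3y^4) has coefficients 1,-1,1,1,3 for degrees 0…4.
(1 + y + y^3) has coefficients 1,1,0,1,0,0 for degrees 0…5.
Multiplying by (1 + y + y^2) gives running coefficients 1,2,2,2,1,1 for degrees 0…5.
Multiplying by (1 + y^2 + y^4) gives running coefficients 1,2,3,4,4,5 for degrees 0…5.
Finally multiplying by (1 + y + y^2 + y^3), the product of all factors after the first has coefficients 1,3,6,10,13,16 for degrees 0…5.
[y^5] = 1·16 − 1·13 + 1·10 + 1·6 + 3·3 = 28.

28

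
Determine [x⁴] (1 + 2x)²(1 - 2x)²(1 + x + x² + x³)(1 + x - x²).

(1 + 2x)² has coefficients 1,4,4 for degrees 0…2.
(1 - 2x)² has coefficients 1,-4,4,0,0 for degrees 0…4.
Multiplying by (1 + x + x² + x³) gives running coefficients 1,-3,1,1,0 for degrees 0…4.
Finally multiplying by (1 + x - x²), the product of all factors after the first has coefficients 1,-2,-3,5,0 for degrees 0…4.
[x⁴] = 1·0 + 4·5 + 4·(-3) = 8.

8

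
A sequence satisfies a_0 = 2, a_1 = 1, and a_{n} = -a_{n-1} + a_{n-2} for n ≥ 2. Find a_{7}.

The ordinary generating function has denominator 1 + t - t^2.
Iterating the recurrence: a_0,…,a_{7} = 2, 1, 1, 0, 1, -1, 2, -3.

-3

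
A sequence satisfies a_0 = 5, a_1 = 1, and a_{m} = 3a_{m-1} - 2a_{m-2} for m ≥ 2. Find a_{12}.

The ordinary generating function has denominator 1 - 3z + 2z^2.
Iterating the recurrence: a_0,…,a_{12} = 5, 1, -7, -23, -55, -119, -247, -503, -1015, -2039, -4087, -8183, -16375.

-16375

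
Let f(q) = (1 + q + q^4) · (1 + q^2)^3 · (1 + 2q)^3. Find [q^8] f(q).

(1 + q + q^4) has coefficients 1,1,0,0,1 for degrees 0…4.
(1 + q^2)^3 has coefficients 1,0,3,0,3,0,1,0,0 for degrees 0…8.
Finally multiplying by (1 + 2q)^3, the product of all factors after the first has coefficients 1,6,15,26,39,42,37,30,12 for degrees 0…8.
[q^8] = 1·12 + 1·30 + 1·39 = 81.

81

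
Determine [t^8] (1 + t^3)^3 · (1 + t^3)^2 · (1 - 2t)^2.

40

(1 + t^3)^3 has coefficients 1,0,0,3,0,0,3,0,0 for degrees 0…8.
(1 + t^3)^2 has coefficients 1,0,0,2,0,0,1,0,0 for degrees 0…8.
Finally multiplying by (1 - 2t)^2, the product of all factors after the first has coefficients 1,-4,4,2,-8,8,1,-4,4 for degrees 0…8.
[t^8] = 1·4 + 3·8 + 3·4 = 40.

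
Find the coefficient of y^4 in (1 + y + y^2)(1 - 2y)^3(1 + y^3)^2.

-6

(1 + y + y^2) has coefficients 1,1,1 for degrees 0…2.
(1 - 2y)^3 has coefficients 1,-6,12,-8,0 for degrees 0…4.
Finally multiplying by (1 + y^3)^2, the product of all factors after the first has coefficients 1,-6,12,-6,-12 for degrees 0…4.
[y^4] = 1·(-12) + 1·(-6) + 1·12 = -6.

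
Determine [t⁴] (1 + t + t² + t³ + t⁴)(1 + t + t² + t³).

(1 + t + t² + t³ + t⁴) has coefficients 1,1,1,1,1 for degrees 0…4.
(1 + t + t² + t³) has coefficients 1,1,1,1,0 for degrees 0…4.
[t⁴] = 1·0 + 1·1 + 1·1 + 1·1 + 1·1 = 4.

4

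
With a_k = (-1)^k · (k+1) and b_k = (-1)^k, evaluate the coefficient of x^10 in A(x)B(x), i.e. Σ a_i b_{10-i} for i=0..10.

66

Write out a_i and b_{10-i} for i = 0,…,10 and sum the products.
Σ = 1·1 − 2·(-1) + 3·1 − 4·(-1) + 5·1 − 6·(-1) + 7·1 − 8·(-1) + 9·1 − 10·(-1) + 11·1 = 66.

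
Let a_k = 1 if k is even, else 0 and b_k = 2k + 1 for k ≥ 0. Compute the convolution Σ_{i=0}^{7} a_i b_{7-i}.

36

The convolution is the x^7 coefficient of A(x)B(x).
Σ = 1·15 + 0·13 + 1·11 + 0·9 + 1·7 + 0·5 + 1·3 + 0·1 = 36.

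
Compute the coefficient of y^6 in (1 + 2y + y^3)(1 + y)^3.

1

(1 + 2y + y^3) has coefficients 1,2,0,1 for degrees 0…3.
(1 + y)^3 has coefficients 1,3,3,1,0,0,0 for degrees 0…6.
[y^6] = 1·0 + 2·0 + 1·1 = 1.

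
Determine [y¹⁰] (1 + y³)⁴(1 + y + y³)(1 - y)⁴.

-50

(1 + y³)⁴ has coefficients 1,0,0,4,0,0,6,0,0,4,0 for degrees 0…10.
(1 + y + y³) has coefficients 1,1,0,1,0,0,0,0,0,0,0 for degrees 0…10.
Finally multiplying by (1 - y)⁴, the product of all factors after the first has coefficients 1,-3,2,3,-7,7,-4,1,0,0,0 for degrees 0…10.
[y¹⁰] = 1·0 + 4·1 + 6·(-7) + 4·(-3) = -50.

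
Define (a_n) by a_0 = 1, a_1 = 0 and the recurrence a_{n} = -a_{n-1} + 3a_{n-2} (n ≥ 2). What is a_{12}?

8049

The ordinary generating function has denominator 1 + q - 3q^2.
Iterating the recurrence: a_0,…,a_{12} = 1, 0, 3, -3, 12, -21, 57, -120, 291, -651, 1524, -3477, 8049.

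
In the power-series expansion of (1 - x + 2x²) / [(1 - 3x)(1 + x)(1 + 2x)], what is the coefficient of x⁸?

Partial fractions give a closed form: a_n = (2/5)·3^n + (-1)·(-1)^n + (8/5)·(-2)^n.
At n = 8: a_8 = 3033.

3033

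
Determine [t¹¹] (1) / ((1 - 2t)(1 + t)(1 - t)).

2730

Partial fractions give a closed form: a_n = (4/3)·2^n + (1/6)·(-1)^n + (-1/2)·1^n.
At n = 11: a_11 = 2730.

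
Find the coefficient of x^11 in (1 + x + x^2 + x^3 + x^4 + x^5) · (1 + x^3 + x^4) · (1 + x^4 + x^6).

(1 + x + x^2 + x^3 + x^4 + x^5) has coefficients 1,1,1,1,1,1 for degrees 0…5.
(1 + x^3 + x^4) has coefficients 1,0,0,1,1,0,0,0,0,0,0,0 for degrees 0…11.
Finally multiplying by (1 + x^4 + x^6), the product of all factors after the first has coefficients 1,0,0,1,2,0,1,1,1,1,1,0 for degrees 0…11.
[x^11] = 1·0 + 1·1 + 1·1 + 1·1 + 1·1 + 1·1 = 5.

5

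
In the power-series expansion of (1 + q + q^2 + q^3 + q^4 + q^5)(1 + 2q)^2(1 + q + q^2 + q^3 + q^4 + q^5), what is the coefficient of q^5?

42

(1 + q + q^2 + q^3 + q^4 + q^5) has coefficients 1,1,1,1,1,1 for degrees 0…5.
(1 + 2q)^2 has coefficients 1,4,4,0,0,0 for degrees 0…5.
Finally multiplying by (1 + q + q^2 + q^3 + q^4 + q^5), the product of all factors after the first has coefficients 1,5,9,9,9,9 for degrees 0…5.
[q^5] = 1·9 + 1·9 + 1·9 + 1·9 + 1·5 + 1·1 = 42.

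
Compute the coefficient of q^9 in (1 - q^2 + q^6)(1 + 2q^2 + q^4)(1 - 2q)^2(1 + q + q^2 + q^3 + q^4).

-6

(1 - q^2 + q^6) has coefficients 1,0,-1,0,0,0,1 for degrees 0…6.
(1 + 2q^2 + q^4) has coefficients 1,0,2,0,1,0,0,0,0,0 for degrees 0…9.
Multiplying by (1 - 2q)^2 gives running coefficients 1,-4,6,-8,9,-4,4,0,0,0 for degrees 0…9.
Finally multiplying by (1 + q + q^2 + q^3 + q^4), the product of all factors after the first has coefficients 1,-3,3,-5,4,-1,7,1,9,0 for degrees 0…9.
[q^9] = 1·0 − 1·1 + 1·(-5) = -6.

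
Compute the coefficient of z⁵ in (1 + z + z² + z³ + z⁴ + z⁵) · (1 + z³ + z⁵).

(1 + z + z² + z³ + z⁴ + z⁵) has coefficients 1,1,1,1,1,1 for degrees 0…5.
(1 + z³ + z⁵) has coefficients 1,0,0,1,0,1 for degrees 0…5.
[z⁵] = 1·1 + 1·0 + 1·1 + 1·0 + 1·0 + 1·1 = 3.

3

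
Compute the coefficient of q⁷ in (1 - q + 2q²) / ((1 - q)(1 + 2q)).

The denominator gives the recurrence a_n = −a_(n−1) + 2a_(n−2) for n ≥ 3; the numerator fixes a_0 = 1, a_1 = -2, a_2 = 6.
Iterating: 1, -2, 6, -10, 22, -42, 86, -170, so a_7 = -170.

-170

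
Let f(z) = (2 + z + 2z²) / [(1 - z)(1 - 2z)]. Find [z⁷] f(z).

763

The denominator gives the recurrence a_n = 3a_(n−1) − 2a_(n−2) for n ≥ 3; the numerator fixes a_0 = 2, a_1 = 7, a_2 = 19.
Iterating: 2, 7, 19, 43, 91, 187, 379, 763, so a_7 = 763.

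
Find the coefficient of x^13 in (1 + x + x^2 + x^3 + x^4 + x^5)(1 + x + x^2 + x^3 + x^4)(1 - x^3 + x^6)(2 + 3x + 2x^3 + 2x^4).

21

(1 + x + x^2 + x^3 + x^4 + x^5) has coefficients 1,1,1,1,1,1 for degrees 0…5.
(1 + x + x^2 + x^3 + x^4) has coefficients 1,1,1,1,1,0,0,0,0,0,0,0,0,0 for degrees 0…13.
Multiplying by (1 - x^3 + x^6) gives running coefficients 1,1,1,0,0,-1,0,0,1,1,1,0,0,0 for degrees 0…13.
Finally multiplying by (2 + 3x + 2x^3 + 2x^4), the product of all factors after the first has coefficients 2,5,5,5,4,2,-1,0,0,3,5,5,4,4 for degrees 0…13.
[x^13] = 1·4 + 1·4 + 1·5 + 1·5 + 1·3 + 1·0 = 21.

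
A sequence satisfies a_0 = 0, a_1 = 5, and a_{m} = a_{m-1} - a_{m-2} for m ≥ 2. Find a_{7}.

The ordinary generating function has denominator 1 - z + z^2.
Iterating the recurrence: a_0,…,a_{7} = 0, 5, 5, 0, -5, -5, 0, 5.

5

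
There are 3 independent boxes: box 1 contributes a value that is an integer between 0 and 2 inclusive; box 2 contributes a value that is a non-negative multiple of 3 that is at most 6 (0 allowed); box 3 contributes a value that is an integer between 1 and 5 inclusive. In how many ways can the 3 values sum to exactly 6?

5

The generating function for the choices is (1 + q + q^2)·(1 + q^3 + q^6)·(q + q^2 + q^3 + q^4 + q^5); the count is [q^6].
(1 + q + q^2) has coefficients 1,1,1 for degrees 0…2.
(1 + q^3 + q^6) has coefficients 1,0,0,1,0,0,1 for degrees 0…6.
Finally multiplying by (q + q^2 + q^3 + q^4 + q^5), the product of all factors after the first has coefficients 0,1,1,1,2,2,1 for degrees 0…6.
[q^6] = 1·1 + 1·2 + 1·2 = 5.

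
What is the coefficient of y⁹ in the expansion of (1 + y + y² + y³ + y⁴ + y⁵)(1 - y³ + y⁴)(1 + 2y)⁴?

17

(1 + y + y² + y³ + y⁴ + y⁵) has coefficients 1,1,1,1,1,1 for degrees 0…5.
(1 - y³ + y⁴) has coefficients 1,0,0,-1,1,0,0,0,0,0 for degrees 0…9.
Finally multiplying by (1 + 2y)⁴, the product of all factors after the first has coefficients 1,8,24,31,9,-16,-8,16,16,0 for degrees 0…9.
[y⁹] = 1·0 + 1·16 + 1·16 + 1·(-8) + 1·(-16) + 1·9 = 17.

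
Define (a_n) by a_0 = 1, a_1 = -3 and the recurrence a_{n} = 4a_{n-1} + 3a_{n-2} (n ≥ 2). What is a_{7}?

The ordinary generating function has denominator 1 - 4q - 3q^2.
Iterating the recurrence: a_0,…,a_{7} = 1, -3, -9, -45, -207, -963, -4473, -20781.

-20781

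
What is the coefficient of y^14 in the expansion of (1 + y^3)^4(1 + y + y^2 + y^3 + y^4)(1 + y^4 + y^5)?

(1 + y^3)^4 has coefficients 1,0,0,4,0,0,6,0,0,4,0,0,1 for degrees 0…12.
(1 + y + y^2 + y^3 + y^4) has coefficients 1,1,1,1,1,0,0,0,0,0,0,0,0,0,0 for degrees 0…14.
Finally multiplying by (1 + y^4 + y^5), the product of all factors after the first has coefficients 1,1,1,1,2,2,2,2,2,1,0,0,0,0,0 for degrees 0…14.
[y^14] = 1·0 + 4·0 + 6·2 + 4·2 + 1·1 = 21.

21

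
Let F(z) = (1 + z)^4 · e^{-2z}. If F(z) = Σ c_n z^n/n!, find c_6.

The EGF product rule gives c_6 = Σ_{k_1+k_2=6} C(6; k_1,k_2) · ∏ g_i(k_i), where (1+z)^4 gives the falling factorial (4)_k; e^{-2z} gives (-2)^k.
g_1(k) for k = 0…6: 1, 4, 12, 24, 24, 0, 0.
g_2(k) for k = 0…6: 1, -2, 4, -8, 16, -32, 64.
c_6 = Σ_k C(6,k)·g_1(k)·g_2(6−k) = 1·1·64 + 6·4·(-32) + 15·12·16 + 20·24·(-8) + 15·24·4 = 64 − 768 + 2880 − 3840 + 1440 = -224.

-224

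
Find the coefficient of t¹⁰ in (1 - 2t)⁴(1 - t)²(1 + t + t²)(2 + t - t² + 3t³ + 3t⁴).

8

(1 - 2t)⁴ has coefficients 1,-8,24,-32,16 for degrees 0…4.
(1 - t)² has coefficients 1,-2,1,0,0,0,0,0,0,0,0 for degrees 0…10.
Multiplying by (1 + t + t²) gives running coefficients 1,-1,0,-1,1,0,0,0,0,0,0 for degrees 0…10.
Finally multiplying by (2 + t - t² + 3t³ + 3t⁴), the product of all factors after the first has coefficients 2,-1,-2,2,1,-1,-4,0,3,0,0 for degrees 0…10.
[t¹⁰] = 1·0 − 8·0 + 24·3 − 32·0 + 16·(-4) = 8.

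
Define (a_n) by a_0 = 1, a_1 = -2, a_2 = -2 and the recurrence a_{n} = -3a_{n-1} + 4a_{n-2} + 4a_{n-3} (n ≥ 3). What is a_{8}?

-3878

The ordinary generating function has denominator 1 + 3z - 4z^2 - 4z^3.
Iterating the recurrence: a_0,…,a_{8} = 1, -2, -2, 2, -22, 66, -278, 1010, -3878.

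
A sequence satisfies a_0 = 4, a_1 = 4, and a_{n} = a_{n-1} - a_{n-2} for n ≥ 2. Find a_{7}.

The ordinary generating function has denominator 1 - z + z^2.
Iterating the recurrence: a_0,…,a_{7} = 4, 4, 0, -4, -4, 0, 4, 4.

4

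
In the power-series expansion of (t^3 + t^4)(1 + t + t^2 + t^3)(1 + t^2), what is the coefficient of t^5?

(t^3 + t^4) has coefficients 0,0,0,1,1 for degrees 0…4.
(1 + t + t^2 + t^3) has coefficients 1,1,1,1,0,0 for degrees 0…5.
Finally multiplying by (1 + t^2), the product of all factors after the first has coefficients 1,1,2,2,1,1 for degrees 0…5.
[t^5] = 1·2 + 1·1 = 3.

3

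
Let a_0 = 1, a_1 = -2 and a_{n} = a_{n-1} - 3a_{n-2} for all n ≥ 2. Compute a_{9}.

253

The ordinary generating function has denominator 1 - x + 3x^2.
Iterating the recurrence: a_0,…,a_{9} = 1, -2, -5, 1, 16, 13, -35, -74, 31, 253.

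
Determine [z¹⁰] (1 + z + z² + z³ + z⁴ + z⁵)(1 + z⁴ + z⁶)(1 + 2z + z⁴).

(1 + z + z² + z³ + z⁴ + z⁵) has coefficients 1,1,1,1,1,1 for degrees 0…5.
(1 + z⁴ + z⁶) has coefficients 1,0,0,0,1,0,1,0,0,0,0 for degrees 0…10.
Finally multiplying by (1 + 2z + z⁴), the product of all factors after the first has coefficients 1,2,0,0,2,2,1,2,1,0,1 for degrees 0…10.
[z¹⁰] = 1·1 + 1·0 + 1·1 + 1·2 + 1·1 + 1·2 = 7.

7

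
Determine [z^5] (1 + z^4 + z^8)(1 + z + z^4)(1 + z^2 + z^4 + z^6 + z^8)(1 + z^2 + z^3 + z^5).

5

(1 + z^4 + z^8) has coefficients 1,0,0,0,1,0 for degrees 0…5.
(1 + z + z^4) has coefficients 1,1,0,0,1,0 for degrees 0…5.
Multiplying by (1 + z^2 + z^4 + z^6 + z^8) gives running coefficients 1,1,1,1,2,1 for degrees 0…5.
Finally multiplying by (1 + z^2 + z^3 + z^5), the product of all factors after the first has coefficients 1,1,2,3,4,4 for degrees 0…5.
[z^5] = 1·4 + 1·1 = 5.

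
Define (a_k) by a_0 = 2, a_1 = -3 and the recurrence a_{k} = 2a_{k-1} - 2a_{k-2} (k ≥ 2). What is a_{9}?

The ordinary generating function has denominator 1 - 2z + 2z^2.
Iterating the recurrence: a_0,…,a_{9} = 2, -3, -10, -14, -8, 12, 40, 56, 32, -48.

-48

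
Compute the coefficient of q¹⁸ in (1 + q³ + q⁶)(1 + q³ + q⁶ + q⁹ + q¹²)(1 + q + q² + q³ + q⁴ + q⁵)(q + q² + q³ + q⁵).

(1 + q³ + q⁶) has coefficients 1,0,0,1,0,0,1 for degrees 0…6.
(1 + q³ + q⁶ + q⁹ + q¹²) has coefficients 1,0,0,1,0,0,1,0,0,1,0,0,1,0,0,0,0,0,0 for degrees 0…18.
Multiplying by (1 + q + q² + q³ + q⁴ + q⁵) gives running coefficients 1,1,1,2,2,2,2,2,2,2,2,2,2,2,2,1,1,1,0 for degrees 0…18.
Finally multiplying by (q + q² + q³ + q⁵), the product of all factors after the first has coefficients 0,1,2,3,4,6,7,7,8,8,8,8,8,8,8,8,7,6,5 for degrees 0…18.
[q¹⁸] = 1·5 + 1·8 + 1·8 = 21.

21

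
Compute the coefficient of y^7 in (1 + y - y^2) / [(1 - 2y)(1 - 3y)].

7699

The denominator gives the recurrence a_n = 5a_(n−1) − 6a_(n−2) for n ≥ 3; the numerator fixes a_0 = 1, a_1 = 6, a_2 = 23.
Iterating: 1, 6, 23, 79, 257, 811, 2513, 7699, so a_7 = 7699.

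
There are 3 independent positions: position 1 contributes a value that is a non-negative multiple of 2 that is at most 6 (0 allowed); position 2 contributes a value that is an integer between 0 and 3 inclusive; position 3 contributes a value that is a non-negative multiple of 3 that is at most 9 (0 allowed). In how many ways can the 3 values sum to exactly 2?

The generating function for the choices is (1 + z² + z⁴ + z⁶)·(1 + z + z² + z³)·(1 + z³ + z⁶ + z⁹); the count is [z²].
(1 + z² + z⁴ + z⁶) has coefficients 1,0,1 for degrees 0…2.
(1 + z + z² + z³) has coefficients 1,1,1 for degrees 0…2.
Finally multiplying by (1 + z³ + z⁶ + z⁹), the product of all factors after the first has coefficients 1,1,1 for degrees 0…2.
[z²] = 1·1 + 1·1 = 2.

2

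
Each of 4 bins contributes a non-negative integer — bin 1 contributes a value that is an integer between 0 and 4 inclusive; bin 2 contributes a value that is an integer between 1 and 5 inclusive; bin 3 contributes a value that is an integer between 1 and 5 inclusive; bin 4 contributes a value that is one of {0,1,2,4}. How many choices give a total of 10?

The generating function for the choices is (1 + y + y^2 + y^3 + y^4)·(y + y^2 + y^3 + y^4 + y^5)·(y + y^2 + y^3 + y^4 + y^5)·(1 + y + y^2 + y^4); the count is [y^10].
(1 + y + y^2 + y^3 + y^4) has coefficients 1,1,1,1,1 for degrees 0…4.
(y + y^2 + y^3 + y^4 + y^5) has coefficients 0,1,1,1,1,1,0,0,0,0,0 for degrees 0…10.
Multiplying by (y + y^2 + y^3 + y^4 + y^5) gives running coefficients 0,0,1,2,3,4,5,4,3,2,1 for degrees 0…10.
Finally multiplying by (1 + y + y^2 + y^4), the product of all factors after the first has coefficients 0,0,1,3,6,9,13,15,15,13,11 for degrees 0…10.
[y^10] = 1·11 + 1·13 + 1·15 + 1·15 + 1·13 = 67.

67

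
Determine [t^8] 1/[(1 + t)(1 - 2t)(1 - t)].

341

The denominator gives the recurrence a_n = 2a_(n−1) + a_(n−2) − 2a_(n−3) for n ≥ 3; the numerator fixes a_0 = 1, a_1 = 2, a_2 = 5.
Iterating: 1, 2, 5, 10, 21, 42, 85, 170, 341, so a_8 = 341.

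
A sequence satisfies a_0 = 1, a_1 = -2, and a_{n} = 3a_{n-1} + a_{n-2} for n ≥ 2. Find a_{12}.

The ordinary generating function has denominator 1 - 3y - y^2.
Iterating the recurrence: a_0,…,a_{12} = 1, -2, -5, -17, -56, -185, -611, -2018, -6665, -22013, -72704, -240125, -793079.

-793079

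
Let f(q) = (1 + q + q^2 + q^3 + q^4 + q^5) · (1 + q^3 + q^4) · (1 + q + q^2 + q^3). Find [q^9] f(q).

(1 + q + q^2 + q^3 + q^4 + q^5) has coefficients 1,1,1,1,1,1 for degrees 0…5.
(1 + q^3 + q^4) has coefficients 1,0,0,1,1,0,0,0,0,0 for degrees 0…9.
Finally multiplying by (1 + q + q^2 + q^3), the product of all factors after the first has coefficients 1,1,1,2,2,2,2,1,0,0 for degrees 0…9.
[q^9] = 1·0 + 1·0 + 1·1 + 1·2 + 1·2 + 1·2 = 7.

7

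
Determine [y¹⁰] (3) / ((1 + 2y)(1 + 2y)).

The denominator gives the recurrence a_n = −4a_(n−1) − 4a_(n−2) for n ≥ 2; the numerator fixes a_0 = 3, a_1 = -12.
Iterating: 3, -12, 36, -96, 240, -576, 1344, -3072, 6912, -15360, 33792, so a_10 = 33792.

33792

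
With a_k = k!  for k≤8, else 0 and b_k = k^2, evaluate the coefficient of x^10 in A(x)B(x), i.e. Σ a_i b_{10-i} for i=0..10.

222627

The convolution is the x^10 coefficient of A(x)B(x).
Σ = 1·100 + 1·81 + 2·64 + 6·49 + 24·36 + 120·25 + 720·16 + 5040·9 + 40320·4 + 0·1 + 0·0 = 222627.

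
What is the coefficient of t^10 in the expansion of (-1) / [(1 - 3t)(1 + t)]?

Partial fractions give a closed form: a_n = (-3/4)·3^n + (-1/4)·(-1)^n.
At n = 10: a_10 = -44287.

-44287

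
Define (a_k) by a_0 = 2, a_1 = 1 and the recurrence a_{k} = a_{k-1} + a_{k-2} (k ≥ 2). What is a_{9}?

The ordinary generating function has denominator 1 - x - x^2.
Iterating the recurrence: a_0,…,a_{9} = 2, 1, 3, 4, 7, 11, 18, 29, 47, 76.

76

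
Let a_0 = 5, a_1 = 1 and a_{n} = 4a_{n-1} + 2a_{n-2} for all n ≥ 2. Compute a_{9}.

453136

The ordinary generating function has denominator 1 - 4z - 2z^2.
Iterating the recurrence: a_0,…,a_{9} = 5, 1, 14, 58, 260, 1156, 5144, 22888, 101840, 453136.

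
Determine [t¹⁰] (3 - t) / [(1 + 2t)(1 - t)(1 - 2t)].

Partial fractions give a closed form: a_n = (7/6)·(-2)^n + (-2/3)·1^n + (5/2)·2^n.
At n = 10: a_10 = 3754.

3754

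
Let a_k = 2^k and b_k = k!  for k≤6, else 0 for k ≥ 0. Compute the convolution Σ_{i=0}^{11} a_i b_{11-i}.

39424

The convolution is the t^11 coefficient of A(t)B(t).
Σ = 1·0 + 2·0 + 4·0 + 8·0 + 16·0 + 32·720 + 64·120 + 128·24 + 256·6 + 512·2 + 1024·1 + 2048·1 = 39424.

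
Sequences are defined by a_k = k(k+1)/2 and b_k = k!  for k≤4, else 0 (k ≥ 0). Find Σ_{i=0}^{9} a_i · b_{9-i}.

623

The convolution is the x^9 coefficient of A(x)B(x).
Σ = 0·0 + 1·0 + 3·0 + 6·0 + 10·0 + 15·24 + 21·6 + 28·2 + 36·1 + 45·1 = 623.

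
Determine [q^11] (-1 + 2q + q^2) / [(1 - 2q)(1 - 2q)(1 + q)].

2162

The denominator gives the recurrence a_n = 3a_(n−1) − 4a_(n−3) for n ≥ 3; the numerator fixes a_0 = -1, a_1 = -1, a_2 = -2.
Iterating: -1, -1, -2, -2, -2, 2, 14, 50, 142, 370, 910, 2162, so a_11 = 2162.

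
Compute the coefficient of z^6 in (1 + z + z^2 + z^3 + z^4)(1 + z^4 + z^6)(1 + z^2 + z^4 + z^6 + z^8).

(1 + z + z^2 + z^3 + z^4) has coefficients 1,1,1,1,1 for degrees 0…4.
(1 + z^4 + z^6) has coefficients 1,0,0,0,1,0,1 for degrees 0…6.
Finally multiplying by (1 + z^2 + z^4 + z^6 + z^8), the product of all factors after the first has coefficients 1,0,1,0,2,0,3 for degrees 0…6.
[z^6] = 1·3 + 1·0 + 1·2 + 1·0 + 1·1 = 6.

6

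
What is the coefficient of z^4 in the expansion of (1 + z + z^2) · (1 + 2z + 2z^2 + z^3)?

(1 + z + z^2) has coefficients 1,1,1 for degrees 0…2.
(1 + 2z + 2z^2 + z^3) has coefficients 1,2,2,1,0 for degrees 0…4.
[z^4] = 1·0 + 1·1 + 1·2 = 3.

3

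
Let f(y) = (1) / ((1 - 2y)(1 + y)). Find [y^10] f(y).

Partial fractions give a closed form: a_n = (2/3)·2^n + (1/3)·(-1)^n.
At n = 10: a_10 = 683.

683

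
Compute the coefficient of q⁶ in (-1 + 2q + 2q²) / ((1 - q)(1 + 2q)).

-63

The denominator gives the recurrence a_n = −a_(n−1) + 2a_(n−2) for n ≥ 3; the numerator fixes a_0 = -1, a_1 = 3, a_2 = -3.
Iterating: -1, 3, -3, 9, -15, 33, -63, so a_6 = -63.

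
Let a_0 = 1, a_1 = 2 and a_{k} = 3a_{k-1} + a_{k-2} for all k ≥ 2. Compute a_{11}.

325799

The ordinary generating function has denominator 1 - 3z - z^2.
Iterating the recurrence: a_0,…,a_{11} = 1, 2, 7, 23, 76, 251, 829, 2738, 9043, 29867, 98644, 325799.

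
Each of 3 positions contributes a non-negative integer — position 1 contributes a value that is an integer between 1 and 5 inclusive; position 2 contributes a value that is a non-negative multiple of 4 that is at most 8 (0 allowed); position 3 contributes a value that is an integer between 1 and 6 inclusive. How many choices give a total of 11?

The generating function for the choices is (t + t^2 + t^3 + t^4 + t^5)·(1 + t^4 + t^8)·(t + t^2 + t^3 + t^4 + t^5 + t^6); the count is [t^11].
(t + t^2 + t^3 + t^4 + t^5) has coefficients 0,1,1,1,1,1 for degrees 0…5.
(1 + t^4 + t^8) has coefficients 1,0,0,0,1,0,0,0,1,0,0,0 for degrees 0…11.
Finally multiplying by (t + t^2 + t^3 + t^4 + t^5 + t^6), the product of all factors after the first has coefficients 0,1,1,1,1,2,2,1,1,2,2,1 for degrees 0…11.
[t^11] = 1·2 + 1·2 + 1·1 + 1·1 + 1·2 = 8.

8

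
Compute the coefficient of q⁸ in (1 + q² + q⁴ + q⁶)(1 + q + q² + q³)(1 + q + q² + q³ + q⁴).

9

(1 + q² + q⁴ + q⁶) has coefficients 1,0,1,0,1,0,1 for degrees 0…6.
(1 + q + q² + q³) has coefficients 1,1,1,1,0,0,0,0,0 for degrees 0…8.
Finally multiplying by (1 + q + q² + q³ + q⁴), the product of all factors after the first has coefficients 1,2,3,4,4,3,2,1,0 for degrees 0…8.
[q⁸] = 1·0 + 1·2 + 1·4 + 1·3 = 9.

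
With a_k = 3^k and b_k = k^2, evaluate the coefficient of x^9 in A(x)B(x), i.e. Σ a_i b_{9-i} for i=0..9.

This is [x^9] in the product of the two ordinary generating functions.
Σ = 1·81 + 3·64 + 9·49 + 27·36 + 81·25 + 243·16 + 729·9 + 2187·4 + 6561·1 + 19683·0 = 29469.

29469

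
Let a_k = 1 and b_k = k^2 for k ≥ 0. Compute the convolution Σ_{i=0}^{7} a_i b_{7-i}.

140

This is [x^7] in the product of the two ordinary generating functions.
Σ = 1·49 + 1·36 + 1·25 + 1·16 + 1·9 + 1·4 + 1·1 + 1·0 = 140.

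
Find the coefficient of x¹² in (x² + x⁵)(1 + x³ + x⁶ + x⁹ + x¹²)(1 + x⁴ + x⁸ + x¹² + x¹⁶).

2

(x² + x⁵) has coefficients 0,0,1,0,0,1 for degrees 0…5.
(1 + x³ + x⁶ + x⁹ + x¹²) has coefficients 1,0,0,1,0,0,1,0,0,1,0,0,1 for degrees 0…12.
Finally multiplying by (1 + x⁴ + x⁸ + x¹² + x¹⁶), the product of all factors after the first has coefficients 1,0,0,1,1,0,1,1,1,1,1,1,2 for degrees 0…12.
[x¹²] = 1·1 + 1·1 = 2.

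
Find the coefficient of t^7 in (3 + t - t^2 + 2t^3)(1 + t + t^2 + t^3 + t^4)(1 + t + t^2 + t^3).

(3 + t - t^2 + 2t^3) has coefficients 3,1,-1,2 for degrees 0…3.
(1 + t + t^2 + t^3 + t^4) has coefficients 1,1,1,1,1,0,0,0 for degrees 0…7.
Finally multiplying by (1 + t + t^2 + t^3), the product of all factors after the first has coefficients 1,2,3,4,4,3,2,1 for degrees 0…7.
[t^7] = 3·1 + 1·2 − 1·3 + 2·4 = 10.

10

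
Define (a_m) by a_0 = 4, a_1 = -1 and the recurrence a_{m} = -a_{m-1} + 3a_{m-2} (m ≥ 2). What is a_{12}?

38356

The ordinary generating function has denominator 1 + y - 3y^2.
Iterating the recurrence: a_0,…,a_{12} = 4, -1, 13, -16, 55, -103, 268, -577, 1381, -3112, 7255, -16591, 38356.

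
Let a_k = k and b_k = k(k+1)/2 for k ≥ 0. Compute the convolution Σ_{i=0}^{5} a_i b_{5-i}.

35

The convolution is the x^5 coefficient of A(x)B(x).
Σ = 0·15 + 1·10 + 2·6 + 3·3 + 4·1 + 5·0 = 35.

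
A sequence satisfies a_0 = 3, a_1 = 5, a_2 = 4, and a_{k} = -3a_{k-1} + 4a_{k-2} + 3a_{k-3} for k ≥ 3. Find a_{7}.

1847

The ordinary generating function has denominator 1 + 3x - 4x^2 - 3x^3.
Iterating the recurrence: a_0,…,a_{7} = 3, 5, 4, 17, -20, 140, -449, 1847.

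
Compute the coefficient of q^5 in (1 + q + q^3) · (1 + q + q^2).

(1 + q + q^3) has coefficients 1,1,0,1 for degrees 0…3.
(1 + q + q^2) has coefficients 1,1,1,0,0,0 for degrees 0…5.
[q^5] = 1·0 + 1·0 + 1·1 = 1.

1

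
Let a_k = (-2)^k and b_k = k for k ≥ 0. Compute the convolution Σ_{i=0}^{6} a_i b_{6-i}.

This is [x^6] in the product of the two ordinary generating functions.
Σ = 1·6 − 2·5 + 4·4 − 8·3 + 16·2 − 32·1 + 64·0 = -12.

-12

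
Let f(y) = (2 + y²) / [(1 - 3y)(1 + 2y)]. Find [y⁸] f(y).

The denominator gives the recurrence a_n = a_(n−1) + 6a_(n−2) for n ≥ 3; the numerator fixes a_0 = 2, a_1 = 2, a_2 = 15.
Iterating: 2, 2, 15, 27, 117, 279, 981, 2655, 8541, so a_8 = 8541.

8541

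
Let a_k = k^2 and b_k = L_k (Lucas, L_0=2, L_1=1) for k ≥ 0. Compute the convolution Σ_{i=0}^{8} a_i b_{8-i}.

Write out a_i and b_{8-i} for i = 0,…,8 and sum the products.
Σ = 0·47 + 1·29 + 4·18 + 9·11 + 16·7 + 25·4 + 36·3 + 49·1 + 64·2 = 697.

697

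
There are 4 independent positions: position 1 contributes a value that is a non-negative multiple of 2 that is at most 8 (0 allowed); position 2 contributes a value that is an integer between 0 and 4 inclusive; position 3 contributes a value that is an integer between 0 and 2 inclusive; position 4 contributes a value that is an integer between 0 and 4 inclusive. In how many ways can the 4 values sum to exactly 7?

The generating function for the choices is (1 + x^2 + x^4 + x^6 + x^8)·(1 + x + x^2 + x^3 + x^4)·(1 + x + x^2)·(1 + x + x^2 + x^3 + x^4); the count is [x^7].
(1 + x^2 + x^4 + x^6 + x^8) has coefficients 1,0,1,0,1,0,1,0 for degrees 0…7.
(1 + x + x^2 + x^3 + x^4) has coefficients 1,1,1,1,1,0,0,0 for degrees 0…7.
Multiplying by (1 + x + x^2) gives running coefficients 1,2,3,3,3,2,1,0 for degrees 0…7.
Finally multiplying by (1 + x + x^2 + x^3 + x^4), the product of all factors after the first has coefficients 1,3,6,9,12,13,12,9 for degrees 0…7.
[x^7] = 1·9 + 1·13 + 1·9 + 1·3 = 34.

34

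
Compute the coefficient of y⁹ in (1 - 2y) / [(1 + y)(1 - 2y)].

The denominator gives the recurrence a_n = a_(n−1) + 2a_(n−2) for n ≥ 3; the numerator fixes a_0 = 1, a_1 = -1, a_2 = 1.
Iterating: 1, -1, 1, -1, 1, -1, 1, -1, 1, -1, so a_9 = -1.

-1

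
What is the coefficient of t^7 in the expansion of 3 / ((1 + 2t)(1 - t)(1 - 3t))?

Partial fractions give a closed form: a_n = (4/5)·(-2)^n + (-1/2)·1^n + (27/10)·3^n.
At n = 7: a_7 = 5802.

5802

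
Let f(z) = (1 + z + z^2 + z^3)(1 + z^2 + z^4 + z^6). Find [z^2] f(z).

(1 + z + z^2 + z^3) has coefficients 1,1,1 for degrees 0…2.
(1 + z^2 + z^4 + z^6) has coefficients 1,0,1 for degrees 0…2.
[z^2] = 1·1 + 1·0 + 1·1 = 2.

2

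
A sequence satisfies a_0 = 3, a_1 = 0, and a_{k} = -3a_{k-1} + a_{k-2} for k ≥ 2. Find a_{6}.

327

The ordinary generating function has denominator 1 + 3t - t^2.
Iterating the recurrence: a_0,…,a_{6} = 3, 0, 3, -9, 30, -99, 327.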